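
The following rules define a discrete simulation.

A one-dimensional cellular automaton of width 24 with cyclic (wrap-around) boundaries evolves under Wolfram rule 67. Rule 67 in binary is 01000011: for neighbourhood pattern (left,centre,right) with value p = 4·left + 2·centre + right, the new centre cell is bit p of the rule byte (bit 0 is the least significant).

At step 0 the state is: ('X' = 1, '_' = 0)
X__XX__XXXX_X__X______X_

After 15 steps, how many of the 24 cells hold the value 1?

gen 0: X__XX__XXXX_X__X______X_
gen 1: __X_X_X___X___X__XXXXX__
gen 2: XX______XX__XX__X____X_X
gen 3: _X_XXXXX_X_X_X_X__XXX___
gen 4: X______X_________X__X_XX
gen 5: X_XXXXX__XXXXXXXX__X____
gen 6: ______X_X_______X_X__XXX
gen 7: _XXXXX____XXXXXX____X__X
gen 8: _____X_XXX_____X_XXX__X_
gen 9: XXXXX____X_XXXX____X_X__
gen 10: ____X_XXX_____X_XXX____X
gen 11: _XXX____X_XXXX____X_XXX_
gen 12: X__X_XXX_____X_XXX____X_
gen 13: __X____X_XXXX____X_XXX__
gen 14: XX__XXX_____X_XXX____X_X
gen 15: _X_X__X_XXXX____X_XXX___

11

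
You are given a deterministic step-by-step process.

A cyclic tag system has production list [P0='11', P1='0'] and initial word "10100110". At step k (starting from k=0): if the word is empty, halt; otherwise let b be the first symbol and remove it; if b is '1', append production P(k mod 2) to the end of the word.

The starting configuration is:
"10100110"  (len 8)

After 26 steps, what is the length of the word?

8

step 0: "10100110"  (len 8)
step 1: "010011011"  (len 9)
step 2: "10011011"  (len 8)
step 3: "001101111"  (len 9)
step 4: "01101111"  (len 8)
step 5: "1101111"  (len 7)
step 6: "1011110"  (len 7)
step 7: "01111011"  (len 8)
step 8: "1111011"  (len 7)
step 9: "11101111"  (len 8)
step 10: "11011110"  (len 8)
step 11: "101111011"  (len 9)
step 12: "011110110"  (len 9)
step 13: "11110110"  (len 8)
step 14: "11101100"  (len 8)
step 15: "110110011"  (len 9)
step 16: "101100110"  (len 9)
step 17: "0110011011"  (len 10)
step 18: "110011011"  (len 9)
step 19: "1001101111"  (len 10)
step 20: "0011011110"  (len 10)
step 21: "011011110"  (len 9)
step 22: "11011110"  (len 8)
step 23: "101111011"  (len 9)
step 24: "011110110"  (len 9)
step 25: "11110110"  (len 8)
step 26: "11101100"  (len 8)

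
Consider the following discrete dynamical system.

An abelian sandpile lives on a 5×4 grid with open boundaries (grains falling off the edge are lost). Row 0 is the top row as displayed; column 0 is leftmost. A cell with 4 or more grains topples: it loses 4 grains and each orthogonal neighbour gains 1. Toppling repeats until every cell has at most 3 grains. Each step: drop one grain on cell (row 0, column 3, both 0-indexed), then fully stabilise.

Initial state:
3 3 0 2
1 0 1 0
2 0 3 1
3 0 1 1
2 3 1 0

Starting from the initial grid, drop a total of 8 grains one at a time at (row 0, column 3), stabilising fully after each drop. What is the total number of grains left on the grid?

step 0: 3 3 0 2
1 0 1 0
2 0 3 1
3 0 1 1
2 3 1 0
step 1: 3 3 0 3
1 0 1 0
2 0 3 1
3 0 1 1
2 3 1 0
step 2: 3 3 1 0
1 0 1 1
2 0 3 1
3 0 1 1
2 3 1 0
step 3: 3 3 1 1
1 0 1 1
2 0 3 1
3 0 1 1
2 3 1 0
step 4: 3 3 1 2
1 0 1 1
2 0 3 1
3 0 1 1
2 3 1 0
step 5: 3 3 1 3
1 0 1 1
2 0 3 1
3 0 1 1
2 3 1 0
step 6: 3 3 2 0
1 0 1 2
2 0 3 1
3 0 1 1
2 3 1 0
step 7: 3 3 2 1
1 0 1 2
2 0 3 1
3 0 1 1
2 3 1 0
step 8: 3 3 2 2
1 0 1 2
2 0 3 1
3 0 1 1
2 3 1 0

31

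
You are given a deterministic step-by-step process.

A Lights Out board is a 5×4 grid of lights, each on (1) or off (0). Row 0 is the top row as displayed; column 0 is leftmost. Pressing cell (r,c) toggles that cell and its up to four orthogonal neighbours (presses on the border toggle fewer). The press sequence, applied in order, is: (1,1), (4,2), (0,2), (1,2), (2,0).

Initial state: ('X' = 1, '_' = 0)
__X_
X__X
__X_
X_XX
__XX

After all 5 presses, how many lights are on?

0) __X_
X__X
__X_
X_XX
__XX
1) _XX_
_XXX
_XX_
X_XX
__XX
2) _XX_
_XXX
_XX_
X__X
_X__
3) ___X
_X_X
_XX_
X__X
_X__
4) __XX
__X_
_X__
X__X
_X__
5) __XX
X_X_
X___
___X
_X__

7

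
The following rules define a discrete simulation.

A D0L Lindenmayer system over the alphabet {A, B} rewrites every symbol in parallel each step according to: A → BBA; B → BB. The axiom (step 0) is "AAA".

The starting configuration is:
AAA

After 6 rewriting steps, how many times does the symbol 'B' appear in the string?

step 0: AAA
step 1: BBABBABBA
step 2: BBBBBBABBBBBBABBBBBBA
step 3: BBBBBBBBBBBBBBABBBBBBBBBBBBBBABBBBBBBBBBBBBBA
step 4: BBBBBBBBBBBBBBBBBBBBBBBBBBBBBBABBBBBBBBBBBBBBBBBBBBBBBBBBBBBBABBBBBBBBBBBBBBBBBBBBBBBBBBBBBBA
step 5: BBBBBBBBBBBBBBBBBBBBBBBBBBBBBBBBBBBBBBBBBBBBBBBBBBBBBBBBBB…BBBBBBBBBBBBBBBBBBBBBBBBBBBBBBBBBBBBBBBBBBBBBBBBBBBBBBBBBA  (len 189)
step 6: BBBBBBBBBBBBBBBBBBBBBBBBBBBBBBBBBBBBBBBBBBBBBBBBBBBBBBBBBB…BBBBBBBBBBBBBBBBBBBBBBBBBBBBBBBBBBBBBBBBBBBBBBBBBBBBBBBBBA  (len 381)

378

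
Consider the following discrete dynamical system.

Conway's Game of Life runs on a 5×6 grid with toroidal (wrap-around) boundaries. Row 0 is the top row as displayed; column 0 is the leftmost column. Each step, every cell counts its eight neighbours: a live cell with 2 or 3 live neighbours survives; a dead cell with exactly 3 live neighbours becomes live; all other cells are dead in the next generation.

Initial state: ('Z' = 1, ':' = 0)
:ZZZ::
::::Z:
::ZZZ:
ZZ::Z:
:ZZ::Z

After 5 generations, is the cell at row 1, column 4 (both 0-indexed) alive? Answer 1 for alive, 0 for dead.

k=0  :ZZZ::
::::Z:
::ZZZ:
ZZ::Z:
:ZZ::Z
k=1  ZZ:ZZ:
:Z::Z:
:ZZ:Z:
Z:::Z:
::::ZZ
k=2  ZZZZ::
::::Z:
ZZZ:Z:
ZZ::Z:
:Z::::
k=3  ZZZZ::
::::Z:
Z:Z:Z:
:::Z::
:::Z:Z
k=4  ZZZZ:Z
Z:::Z:
::::ZZ
::ZZ:Z
ZZ:Z::
k=5  :::Z::
::Z:::
Z:::::
:ZZZ:Z
::::::

0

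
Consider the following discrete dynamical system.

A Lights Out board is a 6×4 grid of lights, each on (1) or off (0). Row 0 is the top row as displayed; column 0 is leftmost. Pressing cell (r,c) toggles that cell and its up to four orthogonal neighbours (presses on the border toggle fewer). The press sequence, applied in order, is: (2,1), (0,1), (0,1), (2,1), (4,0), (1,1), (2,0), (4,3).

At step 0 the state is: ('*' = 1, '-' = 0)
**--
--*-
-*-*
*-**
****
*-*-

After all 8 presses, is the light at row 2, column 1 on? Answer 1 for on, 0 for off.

0) **--
--*-
-*-*
*-**
****
*-*-
1) **--
-**-
*-**
****
****
*-*-
2) --*-
--*-
*-**
****
****
*-*-
3) **--
-**-
*-**
****
****
*-*-
4) **--
--*-
-*-*
*-**
****
*-*-
5) **--
--*-
-*-*
--**
--**
--*-
6) *---
**--
---*
--**
--**
--*-
7) *---
-*--
**-*
*-**
--**
--*-
8) *---
-*--
**-*
*-*-
----
--**

1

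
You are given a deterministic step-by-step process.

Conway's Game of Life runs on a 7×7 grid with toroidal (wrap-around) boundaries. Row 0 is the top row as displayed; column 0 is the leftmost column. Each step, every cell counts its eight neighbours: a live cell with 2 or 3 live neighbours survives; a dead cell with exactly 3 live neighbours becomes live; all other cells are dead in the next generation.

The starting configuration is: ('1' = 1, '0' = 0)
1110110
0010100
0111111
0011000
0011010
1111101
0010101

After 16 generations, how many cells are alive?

[0] 1110110
0010100
0111111
0011000
0011010
1111101
0010101
[1] 1010101
0000000
0100010
0000001
1000011
1000001
0000000
[2] 0000000
1100011
0000000
0000000
0000010
1000010
0100010
[3] 0100010
1000001
1000001
0000000
0000001
0000110
0000001
[4] 0000010
0100010
1000001
1000001
0000010
0000011
0000101
[5] 0000111
1000010
0100010
1000010
1000010
0000101
0000101
[6] 1000100
1000000
1100110
1100110
1000110
1000101
1001101
[7] 1101110
1000110
0000110
0001000
0001000
0100000
0101100
[8] 1100000
1100000
0001011
0001000
0010000
0001100
0101010
[9] 0000001
0110000
1010101
0011100
0010100
0001100
1101000
[10] 0000000
0111011
1000110
0010100
0010010
0100100
1011100
[11] 1000011
1111011
1000000
0100101
0110110
0100110
0111100
[12] 0000000
0010110
0001100
0111101
0110001
1000000
0111000
[13] 0100100
0000110
0100000
0100100
0000011
1001000
0110000
[14] 0111110
0000110
0000110
1000010
1000111
1110001
1111000
[15] 1000011
0010001
0000000
1000000
0000100
0000100
0000010
[16] 1000010
1000011
0000000
0000000
0000000
0000110
0000110

9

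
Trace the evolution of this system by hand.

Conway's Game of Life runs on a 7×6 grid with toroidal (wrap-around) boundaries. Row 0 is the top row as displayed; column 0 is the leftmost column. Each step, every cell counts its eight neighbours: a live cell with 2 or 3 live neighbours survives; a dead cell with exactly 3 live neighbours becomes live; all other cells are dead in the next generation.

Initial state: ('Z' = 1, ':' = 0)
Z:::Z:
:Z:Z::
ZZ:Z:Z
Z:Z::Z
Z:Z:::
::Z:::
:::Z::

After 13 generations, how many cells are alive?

[0] Z:::Z:
:Z:Z::
ZZ:Z:Z
Z:Z::Z
Z:Z:::
::Z:::
:::Z::
[1] ::ZZZ:
:Z:Z::
:::Z:Z
::ZZZ:
Z:ZZ:Z
:ZZZ::
:::Z::
[2] ::::Z:
::::::
::::::
ZZ::::
Z::::Z
ZZ::::
:Z::::
[3] ::::::
::::::
::::::
ZZ:::Z
:::::Z
:Z:::Z
ZZ::::
[4] ::::::
::::::
Z:::::
Z::::Z
:Z::ZZ
:Z:::Z
ZZ::::
[5] ::::::
::::::
Z::::Z
:Z::Z:
:Z::Z:
:ZZ:ZZ
ZZ::::
[6] ::::::
::::::
Z::::Z
:Z::Z:
:Z::Z:
::ZZZZ
ZZZ::Z
[7] ZZ::::
::::::
Z::::Z
:Z::Z:
ZZ::::
::::::
ZZZ::Z
[8] ::Z::Z
:Z:::Z
Z::::Z
:Z::::
ZZ::::
::Z::Z
::Z::Z
[9] :ZZ:ZZ
:Z::ZZ
:Z:::Z
:Z:::Z
ZZZ:::
::Z::Z
ZZZZZZ
[10] ::::::
:Z:Z::
:ZZ::Z
:::::Z
::Z::Z
::::::
::::::
[11] ::::::
ZZ::::
:ZZ:Z:
:ZZ:ZZ
::::::
::::::
::::::
[12] ::::::
ZZZ:::
::::Z:
ZZZ:ZZ
::::::
::::::
::::::
[13] :Z::::
:Z::::
::::Z:
ZZ:ZZZ
ZZ:::Z
::::::
::::::

11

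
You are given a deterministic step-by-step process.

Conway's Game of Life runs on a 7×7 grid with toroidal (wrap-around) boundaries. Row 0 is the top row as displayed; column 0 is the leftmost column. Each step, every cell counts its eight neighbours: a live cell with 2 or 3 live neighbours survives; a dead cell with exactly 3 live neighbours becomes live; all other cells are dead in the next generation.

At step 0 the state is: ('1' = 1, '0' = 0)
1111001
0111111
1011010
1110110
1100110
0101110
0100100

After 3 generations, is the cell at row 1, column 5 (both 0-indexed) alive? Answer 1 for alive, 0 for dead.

[0] 1111001
0111111
1011010
1110110
1100110
0101110
0100100
[1] 0000001
0000000
0000000
0000000
0000000
0101001
0000001
[2] 0000000
0000000
0000000
0000000
0000000
1000000
0000011
[3] 0000000
0000000
0000000
0000000
0000000
0000001
0000001

0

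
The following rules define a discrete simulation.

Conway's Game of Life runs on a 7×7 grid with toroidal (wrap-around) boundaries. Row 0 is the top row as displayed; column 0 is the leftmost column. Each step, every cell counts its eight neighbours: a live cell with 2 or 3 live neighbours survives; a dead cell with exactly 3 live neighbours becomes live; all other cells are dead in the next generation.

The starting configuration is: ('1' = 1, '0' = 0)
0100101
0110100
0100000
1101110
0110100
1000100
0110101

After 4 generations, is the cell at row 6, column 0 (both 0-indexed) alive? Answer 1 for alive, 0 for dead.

[0] 0100101
0110100
0100000
1101110
0110100
1000100
0110101
[1] 0000100
0111010
0000010
1001110
0010001
1000100
0110101
[2] 1000100
0011010
0100010
0001110
1100001
1010001
1100100
[3] 1010111
0111011
0000011
0110110
0111100
0010010
0001010
[4] 1000000
0111000
0000000
1100001
0000000
0100010
0111000

0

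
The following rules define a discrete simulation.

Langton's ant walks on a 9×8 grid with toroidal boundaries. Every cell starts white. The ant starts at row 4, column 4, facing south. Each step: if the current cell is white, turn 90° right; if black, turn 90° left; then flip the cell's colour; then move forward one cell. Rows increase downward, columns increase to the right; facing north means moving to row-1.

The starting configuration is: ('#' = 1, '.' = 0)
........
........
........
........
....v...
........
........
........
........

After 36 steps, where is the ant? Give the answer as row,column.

t=0: ........
........
........
........
....v...
........
........
........
........
t=1: ........
........
........
........
...<#...
........
........
........
........
t=2: ........
........
........
...^....
...##...
........
........
........
........
t=3: ........
........
........
...#>...
...##...
........
........
........
........
t=4: ........
........
........
...##...
...#v...
........
........
........
........
t=5: ........
........
........
...##...
...#.>..
........
........
........
........
t=6: ........
........
........
...##...
...#.#..
.....v..
........
........
........
t=7: ........
........
........
...##...
...#.#..
....<#..
........
........
........
t=8: ........
........
........
...##...
...#^#..
....##..
........
........
........
t=9: ........
........
........
...##...
...##>..
....##..
........
........
........
t=10: ........
........
........
...##^..
...##...
....##..
........
........
........
t=11: ........
........
........
...###>.
...##...
....##..
........
........
........
t=12: ........
........
........
...####.
...##.v.
....##..
........
........
........
t=13: ........
........
........
...####.
...##<#.
....##..
........
........
........
t=14: ........
........
........
...##^#.
...####.
....##..
........
........
........
t=15: ........
........
........
...#<.#.
...####.
....##..
........
........
........
t=16: ........
........
........
...#..#.
...#v##.
....##..
........
........
........
t=17: ........
........
........
...#..#.
...#.>#.
....##..
........
........
........
t=18: ........
........
........
...#.^#.
...#..#.
....##..
........
........
........
t=19: ........
........
........
...#.#>.
...#..#.
....##..
........
........
........
t=20: ........
........
......^.
...#.#..
...#..#.
....##..
........
........
........
t=21: ........
........
......#>
...#.#..
...#..#.
....##..
........
........
........
t=22: ........
........
......##
...#.#.v
...#..#.
....##..
........
........
........
t=23: ........
........
......##
...#.#<#
...#..#.
....##..
........
........
........
t=24: ........
........
......^#
...#.###
...#..#.
....##..
........
........
........
t=25: ........
........
.....<.#
...#.###
...#..#.
....##..
........
........
........
t=26: ........
.....^..
.....#.#
...#.###
...#..#.
....##..
........
........
........
t=27: ........
.....#>.
.....#.#
...#.###
...#..#.
....##..
........
........
........
t=28: ........
.....##.
.....#v#
...#.###
...#..#.
....##..
........
........
........
t=29: ........
.....##.
.....<##
...#.###
...#..#.
....##..
........
........
........
t=30: ........
.....##.
......##
...#.v##
...#..#.
....##..
........
........
........
t=31: ........
.....##.
......##
...#..>#
...#..#.
....##..
........
........
........
t=32: ........
.....##.
......^#
...#...#
...#..#.
....##..
........
........
........
t=33: ........
.....##.
.....<.#
...#...#
...#..#.
....##..
........
........
........
t=34: ........
.....^#.
.....#.#
...#...#
...#..#.
....##..
........
........
........
t=35: ........
....<.#.
.....#.#
...#...#
...#..#.
....##..
........
........
........
t=36: ....^...
....#.#.
.....#.#
...#...#
...#..#.
....##..
........
........
........

0,4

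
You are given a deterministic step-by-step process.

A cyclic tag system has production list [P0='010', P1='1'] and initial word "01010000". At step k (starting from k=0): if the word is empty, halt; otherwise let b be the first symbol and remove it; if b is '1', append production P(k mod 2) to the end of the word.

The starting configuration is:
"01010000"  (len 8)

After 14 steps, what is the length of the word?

k=0  "01010000"  (len 8)
k=1  "1010000"  (len 7)
k=2  "0100001"  (len 7)
k=3  "100001"  (len 6)
k=4  "000011"  (len 6)
k=5  "00011"  (len 5)
k=6  "0011"  (len 4)
k=7  "011"  (len 3)
k=8  "11"  (len 2)
k=9  "1010"  (len 4)
k=10  "0101"  (len 4)
k=11  "101"  (len 3)
k=12  "011"  (len 3)
k=13  "11"  (len 2)
k=14  "11"  (len 2)

2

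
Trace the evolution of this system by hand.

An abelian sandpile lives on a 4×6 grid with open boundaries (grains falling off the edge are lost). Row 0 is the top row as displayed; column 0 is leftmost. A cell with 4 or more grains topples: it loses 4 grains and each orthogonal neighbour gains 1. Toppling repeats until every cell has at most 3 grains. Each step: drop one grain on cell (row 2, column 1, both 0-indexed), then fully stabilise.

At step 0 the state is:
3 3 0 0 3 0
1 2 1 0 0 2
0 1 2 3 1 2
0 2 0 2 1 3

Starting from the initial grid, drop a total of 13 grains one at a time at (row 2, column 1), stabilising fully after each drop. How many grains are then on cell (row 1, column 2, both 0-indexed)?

1

t=0: 3 3 0 0 3 0
1 2 1 0 0 2
0 1 2 3 1 2
0 2 0 2 1 3
t=1: 3 3 0 0 3 0
1 2 1 0 0 2
0 2 2 3 1 2
0 2 0 2 1 3
t=2: 3 3 0 0 3 0
1 2 1 0 0 2
0 3 2 3 1 2
0 2 0 2 1 3
t=3: 3 3 0 0 3 0
1 3 1 0 0 2
1 0 3 3 1 2
0 3 0 2 1 3
t=4: 3 3 0 0 3 0
1 3 1 0 0 2
1 1 3 3 1 2
0 3 0 2 1 3
t=5: 3 3 0 0 3 0
1 3 1 0 0 2
1 2 3 3 1 2
0 3 0 2 1 3
t=6: 3 3 0 0 3 0
1 3 1 0 0 2
1 3 3 3 1 2
0 3 0 2 1 3
t=7: 0 1 1 0 3 0
3 1 3 1 0 2
2 3 1 0 2 2
1 0 2 3 1 3
t=8: 0 1 1 0 3 0
3 2 3 1 0 2
3 0 2 0 2 2
1 1 2 3 1 3
t=9: 0 1 1 0 3 0
3 2 3 1 0 2
3 1 2 0 2 2
1 1 2 3 1 3
t=10: 0 1 1 0 3 0
3 2 3 1 0 2
3 2 2 0 2 2
1 1 2 3 1 3
t=11: 0 1 1 0 3 0
3 2 3 1 0 2
3 3 2 0 2 2
1 1 2 3 1 3
t=12: 1 2 2 0 3 0
1 1 1 2 0 2
1 3 0 1 2 2
2 2 3 3 1 3
t=13: 1 2 2 0 3 0
1 2 1 2 0 2
2 0 1 1 2 2
2 3 3 3 1 3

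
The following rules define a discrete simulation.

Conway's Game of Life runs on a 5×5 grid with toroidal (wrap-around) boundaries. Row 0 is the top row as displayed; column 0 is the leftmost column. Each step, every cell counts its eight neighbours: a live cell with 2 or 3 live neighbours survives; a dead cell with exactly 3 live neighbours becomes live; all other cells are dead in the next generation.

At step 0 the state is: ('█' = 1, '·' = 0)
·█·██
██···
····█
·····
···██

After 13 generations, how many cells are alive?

12

k=0  ·█·██
██···
····█
·····
···██
k=1  ·█·█·
·███·
█····
···██
█·███
k=2  ·····
██·██
██···
·██··
██···
k=3  ··█··
·██·█
···█·
··█··
███··
k=4  ·····
·██··
·█·█·
··██·
··██·
k=5  ·█·█·
·██··
·█·█·
·█··█
··██·
k=6  ·█·█·
██·█·
·█·█·
██··█
██·██
k=7  ···█·
██·█·
···█·
·····
···█·
k=8  ···█·
···█·
··█·█
·····
·····
k=9  ·····
··███
···█·
·····
·····
k=10  ···█·
··███
··███
·····
·····
k=11  ··███
·····
··█·█
···█·
·····
k=12  ···█·
··█·█
···█·
···█·
··█·█
k=13  ··█·█
··█·█
··███
··███
··█·█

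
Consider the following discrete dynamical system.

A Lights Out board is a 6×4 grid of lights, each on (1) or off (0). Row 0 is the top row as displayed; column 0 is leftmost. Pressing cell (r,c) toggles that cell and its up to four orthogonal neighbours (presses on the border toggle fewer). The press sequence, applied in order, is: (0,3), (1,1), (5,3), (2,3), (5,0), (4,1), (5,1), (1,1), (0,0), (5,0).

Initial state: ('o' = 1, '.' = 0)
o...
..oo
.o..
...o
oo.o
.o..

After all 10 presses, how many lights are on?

t=0: o...
..oo
.o..
...o
oo.o
.o..
t=1: o.oo
..o.
.o..
...o
oo.o
.o..
t=2: oooo
oo..
....
...o
oo.o
.o..
t=3: oooo
oo..
....
...o
oo..
.ooo
t=4: oooo
oo.o
..oo
....
oo..
.ooo
t=5: oooo
oo.o
..oo
....
.o..
o.oo
t=6: oooo
oo.o
..oo
.o..
o.o.
oooo
t=7: oooo
oo.o
..oo
.o..
ooo.
...o
t=8: o.oo
..oo
.ooo
.o..
ooo.
...o
t=9: .ooo
o.oo
.ooo
.o..
ooo.
...o
t=10: .ooo
o.oo
.ooo
.o..
.oo.
oo.o

15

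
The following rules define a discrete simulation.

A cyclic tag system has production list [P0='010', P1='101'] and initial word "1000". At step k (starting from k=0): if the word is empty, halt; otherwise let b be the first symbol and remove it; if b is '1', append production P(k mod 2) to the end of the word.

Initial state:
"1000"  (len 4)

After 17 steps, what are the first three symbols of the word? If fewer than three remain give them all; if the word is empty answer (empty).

0) "1000"  (len 4)
1) "000010"  (len 6)
2) "00010"  (len 5)
3) "0010"  (len 4)
4) "010"  (len 3)
5) "10"  (len 2)
6) "0101"  (len 4)
7) "101"  (len 3)
8) "01101"  (len 5)
9) "1101"  (len 4)
10) "101101"  (len 6)
11) "01101010"  (len 8)
12) "1101010"  (len 7)
13) "101010010"  (len 9)
14) "01010010101"  (len 11)
15) "1010010101"  (len 10)
16) "010010101101"  (len 12)
17) "10010101101"  (len 11)

100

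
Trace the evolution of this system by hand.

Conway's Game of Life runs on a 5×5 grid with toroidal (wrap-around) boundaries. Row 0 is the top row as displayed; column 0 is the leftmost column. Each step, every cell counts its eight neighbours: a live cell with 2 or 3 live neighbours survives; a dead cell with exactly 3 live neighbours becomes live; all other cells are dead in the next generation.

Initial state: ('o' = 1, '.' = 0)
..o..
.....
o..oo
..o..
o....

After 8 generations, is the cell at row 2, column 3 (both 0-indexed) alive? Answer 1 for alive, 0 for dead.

0

0) ..o..
.....
o..oo
..o..
o....
1) .....
...oo
...oo
oo.o.
.o...
2) .....
...oo
.....
oo.o.
ooo..
3) ooooo
.....
o.oo.
o...o
o.o.o
4) ..o..
.....
oo.o.
..o..
..o..
5) .....
.oo..
.oo..
..oo.
.ooo.
6) ...o.
.oo..
.....
.....
.o.o.
7) .o.o.
..o..
.....
.....
..o..
8) .o.o.
..o..
.....
.....
..o..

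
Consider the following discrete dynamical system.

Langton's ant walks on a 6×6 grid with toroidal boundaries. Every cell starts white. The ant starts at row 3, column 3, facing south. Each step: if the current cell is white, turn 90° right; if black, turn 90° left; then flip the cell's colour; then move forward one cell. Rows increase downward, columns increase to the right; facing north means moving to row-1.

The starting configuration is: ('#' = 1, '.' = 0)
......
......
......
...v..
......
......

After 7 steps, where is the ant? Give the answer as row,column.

4,3

[0] ......
......
......
...v..
......
......
[1] ......
......
......
..<#..
......
......
[2] ......
......
..^...
..##..
......
......
[3] ......
......
..#>..
..##..
......
......
[4] ......
......
..##..
..#v..
......
......
[5] ......
......
..##..
..#.>.
......
......
[6] ......
......
..##..
..#.#.
....v.
......
[7] ......
......
..##..
..#.#.
...<#.
......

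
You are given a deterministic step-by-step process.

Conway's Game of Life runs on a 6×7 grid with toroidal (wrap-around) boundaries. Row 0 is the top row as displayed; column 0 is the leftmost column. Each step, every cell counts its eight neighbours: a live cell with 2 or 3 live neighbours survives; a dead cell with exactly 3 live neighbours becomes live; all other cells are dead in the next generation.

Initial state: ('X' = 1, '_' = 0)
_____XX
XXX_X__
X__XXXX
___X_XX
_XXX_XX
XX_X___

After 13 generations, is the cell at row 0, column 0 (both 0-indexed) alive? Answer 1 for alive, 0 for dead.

k=0  _____XX
XXX_X__
X__XXXX
___X_XX
_XXX_XX
XX_X___
k=1  ___XXXX
_XX____
_______
_X_____
_X_X_X_
_X_X___
k=2  XX_XXX_
__XXXX_
_XX____
__X____
XX__X__
X__X__X
k=3  XX_____
X____XX
_X__X__
X_XX___
XXXX__X
___X___
k=4  XX_____
_____XX
_XXXXX_
____X_X
X___X_X
___X__X
k=5  X____X_
___X_XX
X_XX___
_XX___X
X__XX_X
_X___XX
k=6  X______
XXXX_X_
X__XXX_
____XXX
___XX__
_X_____
k=7  X_____X
X_XX_X_
X______
______X
___XX__
_______
k=8  XX____X
X______
XX_____
_______
_______
_______
k=9  XX____X
_______
XX_____
_______
_______
X______
k=10  XX____X
______X
_______
_______
_______
XX____X
k=11  _X___X_
______X
_______
_______
X______
_X____X
k=12  _____XX
_______
_______
_______
X______
_X____X
k=13  X____XX
_______
_______
_______
X______
_____XX

1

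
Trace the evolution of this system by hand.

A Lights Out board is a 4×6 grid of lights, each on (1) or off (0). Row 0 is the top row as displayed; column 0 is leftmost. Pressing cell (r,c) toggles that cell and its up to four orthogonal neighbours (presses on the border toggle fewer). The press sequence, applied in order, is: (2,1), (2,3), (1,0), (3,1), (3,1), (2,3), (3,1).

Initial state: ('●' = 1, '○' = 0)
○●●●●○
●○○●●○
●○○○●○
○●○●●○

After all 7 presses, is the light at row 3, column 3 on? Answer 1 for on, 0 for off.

1

0) ○●●●●○
●○○●●○
●○○○●○
○●○●●○
1) ○●●●●○
●●○●●○
○●●○●○
○○○●●○
2) ○●●●●○
●●○○●○
○●○●○○
○○○○●○
3) ●●●●●○
○○○○●○
●●○●○○
○○○○●○
4) ●●●●●○
○○○○●○
●○○●○○
●●●○●○
5) ●●●●●○
○○○○●○
●●○●○○
○○○○●○
6) ●●●●●○
○○○●●○
●●●○●○
○○○●●○
7) ●●●●●○
○○○●●○
●○●○●○
●●●●●○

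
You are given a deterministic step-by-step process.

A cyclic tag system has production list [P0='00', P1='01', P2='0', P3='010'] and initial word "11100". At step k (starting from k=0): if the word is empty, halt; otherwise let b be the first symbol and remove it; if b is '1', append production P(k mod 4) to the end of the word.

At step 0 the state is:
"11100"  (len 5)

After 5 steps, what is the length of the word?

5

k=0  "11100"  (len 5)
k=1  "110000"  (len 6)
k=2  "1000001"  (len 7)
k=3  "0000010"  (len 7)
k=4  "000010"  (len 6)
k=5  "00010"  (len 5)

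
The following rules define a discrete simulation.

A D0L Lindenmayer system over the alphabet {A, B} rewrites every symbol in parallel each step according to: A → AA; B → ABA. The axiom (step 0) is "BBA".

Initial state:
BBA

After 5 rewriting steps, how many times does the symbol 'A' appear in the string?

step 0: BBA
step 1: ABAABAAA
step 2: AAABAAAAAABAAAAAAA
step 3: AAAAAAABAAAAAAAAAAAAAABAAAAAAAAAAAAAAA
step 4: AAAAAAAAAAAAAAABAAAAAAAAAAAAAAAAAAAAAAAAAAAAAABAAAAAAAAAAAAAAAAAAAAAAAAAAAAAAA
step 5: AAAAAAAAAAAAAAAAAAAAAAAAAAAAAAABAAAAAAAAAAAAAAAAAAAAAAAAAA…AAAAAAAAAAAAAAAAAAAAAAAAAAAAAAAAAAAAAAAAAAAAAAAAAAAAAAAAAA  (len 158)

156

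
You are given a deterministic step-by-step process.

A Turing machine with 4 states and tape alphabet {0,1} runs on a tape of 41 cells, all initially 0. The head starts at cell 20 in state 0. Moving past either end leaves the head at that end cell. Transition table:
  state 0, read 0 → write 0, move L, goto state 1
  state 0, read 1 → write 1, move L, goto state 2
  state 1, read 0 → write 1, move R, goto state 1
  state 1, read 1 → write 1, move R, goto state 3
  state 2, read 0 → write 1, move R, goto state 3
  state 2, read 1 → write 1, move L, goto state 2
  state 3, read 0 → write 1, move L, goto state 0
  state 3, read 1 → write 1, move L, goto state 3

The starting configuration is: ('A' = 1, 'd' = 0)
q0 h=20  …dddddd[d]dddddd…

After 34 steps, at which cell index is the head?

gen 0: q0 h=20  …dddddd[d]dddddd…
gen 1: q1 h=19  …dddddd[d]dddddd…
gen 2: q1 h=20  …dddddA[d]dddddd…
gen 3: q1 h=21  …ddddAA[d]dddddd…
gen 4: q1 h=22  …dddAAA[d]dddddd…
gen 5: q1 h=23  …ddAAAA[d]dddddd…
gen 6: q1 h=24  …dAAAAA[d]dddddd…
gen 7: q1 h=25  …AAAAAA[d]dddddd…
gen 8: q1 h=26  …AAAAAA[d]dddddd…
gen 9: q1 h=27  …AAAAAA[d]dddddd…
gen 10: q1 h=28  …AAAAAA[d]dddddd…
gen 11: q1 h=29  …AAAAAA[d]dddddd…
gen 12: q1 h=30  …AAAAAA[d]dddddd…
gen 13: q1 h=31  …AAAAAA[d]dddddd…
gen 14: q1 h=32  …AAAAAA[d]dddddd…
gen 15: q1 h=33  …AAAAAA[d]dddddd…
gen 16: q1 h=34  …AAAAAA[d]dddddd|
gen 17: q1 h=35  …AAAAAA[d]ddddd|
gen 18: q1 h=36  …AAAAAA[d]dddd|
gen 19: q1 h=37  …AAAAAA[d]ddd|
gen 20: q1 h=38  …AAAAAA[d]dd|
gen 21: q1 h=39  …AAAAAA[d]d|
gen 22: q1 h=40  …AAAAAA[d]|
gen 23: q1 h=40  …AAAAAA[A]|
gen 24: q3 h=40  …AAAAAA[A]|
gen 25: q3 h=39  …AAAAAA[A]A|
gen 26: q3 h=38  …AAAAAA[A]AA|
gen 27: q3 h=37  …AAAAAA[A]AAA|
gen 28: q3 h=36  …AAAAAA[A]AAAA|
gen 29: q3 h=35  …AAAAAA[A]AAAAA|
gen 30: q3 h=34  …AAAAAA[A]AAAAAA|
gen 31: q3 h=33  …AAAAAA[A]AAAAAA…
gen 32: q3 h=32  …AAAAAA[A]AAAAAA…
gen 33: q3 h=31  …AAAAAA[A]AAAAAA…
gen 34: q3 h=30  …AAAAAA[A]AAAAAA…

30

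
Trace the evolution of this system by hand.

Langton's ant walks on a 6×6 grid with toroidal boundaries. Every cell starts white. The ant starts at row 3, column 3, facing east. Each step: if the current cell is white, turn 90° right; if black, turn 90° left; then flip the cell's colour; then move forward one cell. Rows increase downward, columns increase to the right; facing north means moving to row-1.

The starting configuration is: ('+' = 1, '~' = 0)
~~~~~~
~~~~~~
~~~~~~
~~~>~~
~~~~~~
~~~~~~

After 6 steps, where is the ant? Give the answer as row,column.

gen 0: ~~~~~~
~~~~~~
~~~~~~
~~~>~~
~~~~~~
~~~~~~
gen 1: ~~~~~~
~~~~~~
~~~~~~
~~~+~~
~~~v~~
~~~~~~
gen 2: ~~~~~~
~~~~~~
~~~~~~
~~~+~~
~~<+~~
~~~~~~
gen 3: ~~~~~~
~~~~~~
~~~~~~
~~^+~~
~~++~~
~~~~~~
gen 4: ~~~~~~
~~~~~~
~~~~~~
~~+>~~
~~++~~
~~~~~~
gen 5: ~~~~~~
~~~~~~
~~~^~~
~~+~~~
~~++~~
~~~~~~
gen 6: ~~~~~~
~~~~~~
~~~+>~
~~+~~~
~~++~~
~~~~~~

2,4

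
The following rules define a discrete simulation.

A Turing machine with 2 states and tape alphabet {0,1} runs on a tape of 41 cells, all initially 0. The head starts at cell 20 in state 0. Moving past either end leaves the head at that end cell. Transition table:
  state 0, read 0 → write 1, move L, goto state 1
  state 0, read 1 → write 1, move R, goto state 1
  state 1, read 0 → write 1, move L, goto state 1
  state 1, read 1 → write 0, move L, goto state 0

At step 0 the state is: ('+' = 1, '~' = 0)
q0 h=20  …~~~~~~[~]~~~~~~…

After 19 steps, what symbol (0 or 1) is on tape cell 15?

0) q0 h=20  …~~~~~~[~]~~~~~~…
1) q1 h=19  …~~~~~~[~]+~~~~~…
2) q1 h=18  …~~~~~~[~]++~~~~…
3) q1 h=17  …~~~~~~[~]+++~~~…
4) q1 h=16  …~~~~~~[~]++++~~…
5) q1 h=15  …~~~~~~[~]+++++~…
6) q1 h=14  …~~~~~~[~]++++++…
7) q1 h=13  …~~~~~~[~]++++++…
8) q1 h=12  …~~~~~~[~]++++++…
9) q1 h=11  …~~~~~~[~]++++++…
10) q1 h=10  …~~~~~~[~]++++++…
11) q1 h= 9  …~~~~~~[~]++++++…
12) q1 h= 8  …~~~~~~[~]++++++…
13) q1 h= 7  …~~~~~~[~]++++++…
14) q1 h= 6  |~~~~~~[~]++++++…
15) q1 h= 5  |~~~~~[~]++++++…
16) q1 h= 4  |~~~~[~]++++++…
17) q1 h= 3  |~~~[~]++++++…
18) q1 h= 2  |~~[~]++++++…
19) q1 h= 1  |~[~]++++++…

1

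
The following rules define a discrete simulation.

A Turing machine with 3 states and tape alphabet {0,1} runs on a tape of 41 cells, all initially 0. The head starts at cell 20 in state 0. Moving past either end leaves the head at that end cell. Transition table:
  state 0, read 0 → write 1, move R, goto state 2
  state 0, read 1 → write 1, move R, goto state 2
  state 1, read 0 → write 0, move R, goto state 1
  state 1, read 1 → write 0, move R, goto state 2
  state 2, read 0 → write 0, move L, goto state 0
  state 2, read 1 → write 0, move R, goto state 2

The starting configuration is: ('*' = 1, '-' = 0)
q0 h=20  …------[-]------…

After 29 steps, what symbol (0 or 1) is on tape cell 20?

1

t=0: q0 h=20  …------[-]------…
t=1: q2 h=21  …-----*[-]------…
t=2: q0 h=20  …------[*]------…
t=3: q2 h=21  …-----*[-]------…
t=4: q0 h=20  …------[*]------…
t=5: q2 h=21  …-----*[-]------…
t=6: q0 h=20  …------[*]------…
t=7: q2 h=21  …-----*[-]------…
t=8: q0 h=20  …------[*]------…
t=9: q2 h=21  …-----*[-]------…
t=10: q0 h=20  …------[*]------…
t=11: q2 h=21  …-----*[-]------…
t=12: q0 h=20  …------[*]------…
t=13: q2 h=21  …-----*[-]------…
t=14: q0 h=20  …------[*]------…
t=15: q2 h=21  …-----*[-]------…
t=16: q0 h=20  …------[*]------…
t=17: q2 h=21  …-----*[-]------…
t=18: q0 h=20  …------[*]------…
t=19: q2 h=21  …-----*[-]------…
t=20: q0 h=20  …------[*]------…
t=21: q2 h=21  …-----*[-]------…
t=22: q0 h=20  …------[*]------…
t=23: q2 h=21  …-----*[-]------…
t=24: q0 h=20  …------[*]------…
t=25: q2 h=21  …-----*[-]------…
t=26: q0 h=20  …------[*]------…
t=27: q2 h=21  …-----*[-]------…
t=28: q0 h=20  …------[*]------…
t=29: q2 h=21  …-----*[-]------…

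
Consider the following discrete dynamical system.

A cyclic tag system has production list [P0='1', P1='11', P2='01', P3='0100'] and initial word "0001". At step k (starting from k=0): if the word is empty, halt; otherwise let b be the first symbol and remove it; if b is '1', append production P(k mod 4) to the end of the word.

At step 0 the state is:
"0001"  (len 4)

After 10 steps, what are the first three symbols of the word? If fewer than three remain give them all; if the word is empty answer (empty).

step 0: "0001"  (len 4)
step 1: "001"  (len 3)
step 2: "01"  (len 2)
step 3: "1"  (len 1)
step 4: "0100"  (len 4)
step 5: "100"  (len 3)
step 6: "0011"  (len 4)
step 7: "011"  (len 3)
step 8: "11"  (len 2)
step 9: "11"  (len 2)
step 10: "111"  (len 3)

111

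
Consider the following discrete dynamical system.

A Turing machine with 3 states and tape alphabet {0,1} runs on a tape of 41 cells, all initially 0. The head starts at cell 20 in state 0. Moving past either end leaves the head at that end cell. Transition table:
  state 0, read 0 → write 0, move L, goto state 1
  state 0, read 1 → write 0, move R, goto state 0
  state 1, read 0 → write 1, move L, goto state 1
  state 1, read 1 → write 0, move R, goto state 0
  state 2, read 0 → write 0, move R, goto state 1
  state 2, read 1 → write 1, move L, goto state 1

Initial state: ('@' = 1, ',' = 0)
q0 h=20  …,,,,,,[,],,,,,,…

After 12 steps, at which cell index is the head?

8

k=0  q0 h=20  …,,,,,,[,],,,,,,…
k=1  q1 h=19  …,,,,,,[,],,,,,,…
k=2  q1 h=18  …,,,,,,[,]@,,,,,…
k=3  q1 h=17  …,,,,,,[,]@@,,,,…
k=4  q1 h=16  …,,,,,,[,]@@@,,,…
k=5  q1 h=15  …,,,,,,[,]@@@@,,…
k=6  q1 h=14  …,,,,,,[,]@@@@@,…
k=7  q1 h=13  …,,,,,,[,]@@@@@@…
k=8  q1 h=12  …,,,,,,[,]@@@@@@…
k=9  q1 h=11  …,,,,,,[,]@@@@@@…
k=10  q1 h=10  …,,,,,,[,]@@@@@@…
k=11  q1 h= 9  …,,,,,,[,]@@@@@@…
k=12  q1 h= 8  …,,,,,,[,]@@@@@@…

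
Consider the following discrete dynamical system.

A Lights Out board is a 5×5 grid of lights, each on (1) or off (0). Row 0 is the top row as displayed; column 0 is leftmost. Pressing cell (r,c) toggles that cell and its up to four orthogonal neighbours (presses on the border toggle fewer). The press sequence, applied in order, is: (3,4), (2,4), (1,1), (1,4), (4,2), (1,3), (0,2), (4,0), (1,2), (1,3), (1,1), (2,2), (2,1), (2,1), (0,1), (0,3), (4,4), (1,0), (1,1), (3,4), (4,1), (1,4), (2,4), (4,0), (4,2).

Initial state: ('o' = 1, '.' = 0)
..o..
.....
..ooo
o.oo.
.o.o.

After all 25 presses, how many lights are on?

13

gen 0: ..o..
.....
..ooo
o.oo.
.o.o.
gen 1: ..o..
.....
..oo.
o.o.o
.o.oo
gen 2: ..o..
....o
..o.o
o.o..
.o.oo
gen 3: .oo..
ooo.o
.oo.o
o.o..
.o.oo
gen 4: .oo.o
oooo.
.oo..
o.o..
.o.oo
gen 5: .oo.o
oooo.
.oo..
o....
..o.o
gen 6: .oooo
oo..o
.ooo.
o....
..o.o
gen 7: ....o
ooo.o
.ooo.
o....
..o.o
gen 8: ....o
ooo.o
.ooo.
.....
ooo.o
gen 9: ..o.o
o..oo
.o.o.
.....
ooo.o
gen 10: ..ooo
o.o..
.o...
.....
ooo.o
gen 11: .oooo
.o...
.....
.....
ooo.o
gen 12: .oooo
.oo..
.ooo.
..o..
ooo.o
gen 13: .oooo
..o..
o..o.
.oo..
ooo.o
gen 14: .oooo
.oo..
.ooo.
..o..
ooo.o
gen 15: o..oo
..o..
.ooo.
..o..
ooo.o
gen 16: o.o..
..oo.
.ooo.
..o..
ooo.o
gen 17: o.o..
..oo.
.ooo.
..o.o
oooo.
gen 18: ..o..
oooo.
oooo.
..o.o
oooo.
gen 19: .oo..
...o.
o.oo.
..o.o
oooo.
gen 20: .oo..
...o.
o.ooo
..oo.
ooooo
gen 21: .oo..
...o.
o.ooo
.ooo.
...oo
gen 22: .oo.o
....o
o.oo.
.ooo.
...oo
gen 23: .oo.o
.....
o.o.o
.oooo
...oo
gen 24: .oo.o
.....
o.o.o
ooooo
oo.oo
gen 25: .oo.o
.....
o.o.o
oo.oo
o.o.o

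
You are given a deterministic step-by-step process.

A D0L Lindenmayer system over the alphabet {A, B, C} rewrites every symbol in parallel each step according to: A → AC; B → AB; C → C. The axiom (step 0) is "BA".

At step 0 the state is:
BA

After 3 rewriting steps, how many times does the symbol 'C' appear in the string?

k=0  BA
k=1  ABAC
k=2  ACABACC
k=3  ACCACABACCC

6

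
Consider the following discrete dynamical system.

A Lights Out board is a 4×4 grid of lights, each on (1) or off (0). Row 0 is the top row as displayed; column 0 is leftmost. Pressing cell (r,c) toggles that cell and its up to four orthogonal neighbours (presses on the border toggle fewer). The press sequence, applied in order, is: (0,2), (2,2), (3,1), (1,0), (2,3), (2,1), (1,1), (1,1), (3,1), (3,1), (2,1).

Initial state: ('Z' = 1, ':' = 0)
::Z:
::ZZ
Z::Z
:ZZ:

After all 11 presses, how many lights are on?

[0] ::Z:
::ZZ
Z::Z
:ZZ:
[1] :Z:Z
:::Z
Z::Z
:ZZ:
[2] :Z:Z
::ZZ
ZZZ:
:Z::
[3] :Z:Z
::ZZ
Z:Z:
Z:Z:
[4] ZZ:Z
ZZZZ
::Z:
Z:Z:
[5] ZZ:Z
ZZZ:
:::Z
Z:ZZ
[6] ZZ:Z
Z:Z:
ZZZZ
ZZZZ
[7] Z::Z
:Z::
Z:ZZ
ZZZZ
[8] ZZ:Z
Z:Z:
ZZZZ
ZZZZ
[9] ZZ:Z
Z:Z:
Z:ZZ
:::Z
[10] ZZ:Z
Z:Z:
ZZZZ
ZZZZ
[11] ZZ:Z
ZZZ:
:::Z
Z:ZZ

10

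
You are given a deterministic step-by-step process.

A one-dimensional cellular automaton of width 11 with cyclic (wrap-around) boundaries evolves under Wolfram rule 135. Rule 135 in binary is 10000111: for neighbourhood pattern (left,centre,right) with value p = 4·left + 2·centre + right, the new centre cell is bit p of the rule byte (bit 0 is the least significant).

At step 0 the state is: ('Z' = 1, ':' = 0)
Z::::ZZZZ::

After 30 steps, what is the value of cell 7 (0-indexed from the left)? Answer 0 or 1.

1

0) Z::::ZZZZ::
1) Z:ZZZ:ZZ::Z
2) :::Z:::::Z:
3) ZZZZ:ZZZZZ:
4) :ZZ:::ZZZ::
5) Z:::ZZ:Z::Z
6) ::ZZ:::Z:Z:
7) ZZ:::ZZZ:Z:
8) :::ZZ:Z::Z:
9) ZZZ:::Z:ZZ:
10) :Z::ZZZ::::
11) ZZ:Z:Z::ZZZ
12) Z::Z:Z:Z:ZZ
13) ::ZZ:Z:Z::Z
14) :Z:::Z:Z:ZZ
15) :Z:ZZZ:Z:::
16) ZZ::Z::Z:ZZ
17) Z::ZZ:ZZ::Z
18) ::Z::::::Z:
19) ZZZ:ZZZZZZ:
20) :Z:::ZZZZ::
21) ZZ:ZZ:ZZ::Z
22) Z::::::::Z:
23) Z:ZZZZZZZZ:
24) Z::ZZZZZZ::
25) Z:Z:ZZZZ::Z
26) ::Z::ZZ::Z:
27) ZZZ:Z:::ZZ:
28) :Z::Z:ZZ:::
29) ZZ:ZZ::::ZZ
30) Z:::::ZZZ:Z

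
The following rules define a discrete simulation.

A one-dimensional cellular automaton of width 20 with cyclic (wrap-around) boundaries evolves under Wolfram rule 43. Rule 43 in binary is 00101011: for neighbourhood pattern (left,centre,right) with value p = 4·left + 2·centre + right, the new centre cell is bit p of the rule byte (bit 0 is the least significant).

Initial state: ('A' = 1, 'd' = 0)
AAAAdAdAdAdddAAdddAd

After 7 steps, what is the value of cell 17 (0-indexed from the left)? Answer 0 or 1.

1

0) AAAAdAdAdAdddAAdddAd
1) AdddAdAdAddAAAddAAdA
2) ddAAdAdAddAAdddAAdAA
3) dAAdAdAddAAddAAAdAAd
4) AAdAdAddAAddAAddAAdd
5) AdAdAddAAddAAddAAddA
6) dAdAddAAddAAddAAddAA
7) AdAddAAddAAddAAddAAd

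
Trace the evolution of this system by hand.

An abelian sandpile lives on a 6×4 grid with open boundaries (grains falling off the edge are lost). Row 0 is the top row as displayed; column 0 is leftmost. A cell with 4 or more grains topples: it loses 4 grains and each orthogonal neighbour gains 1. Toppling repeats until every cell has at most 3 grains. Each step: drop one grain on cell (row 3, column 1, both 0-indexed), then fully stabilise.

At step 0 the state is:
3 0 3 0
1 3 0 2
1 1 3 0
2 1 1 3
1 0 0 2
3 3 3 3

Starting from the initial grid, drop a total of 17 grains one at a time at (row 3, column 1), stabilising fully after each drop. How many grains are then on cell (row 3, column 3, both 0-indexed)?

2

k=0  3 0 3 0
1 3 0 2
1 1 3 0
2 1 1 3
1 0 0 2
3 3 3 3
k=1  3 0 3 0
1 3 0 2
1 1 3 0
2 2 1 3
1 0 0 2
3 3 3 3
k=2  3 0 3 0
1 3 0 2
1 1 3 0
2 3 1 3
1 0 0 2
3 3 3 3
k=3  3 0 3 0
1 3 0 2
1 2 3 0
3 0 2 3
1 1 0 2
3 3 3 3
k=4  3 0 3 0
1 3 0 2
1 2 3 0
3 1 2 3
1 1 0 2
3 3 3 3
k=5  3 0 3 0
1 3 0 2
1 2 3 0
3 2 2 3
1 1 0 2
3 3 3 3
k=6  3 0 3 0
1 3 0 2
1 2 3 0
3 3 2 3
1 1 0 2
3 3 3 3
k=7  3 0 3 0
1 3 0 2
2 3 3 0
0 1 3 3
2 2 0 2
3 3 3 3
k=8  3 0 3 0
1 3 0 2
2 3 3 0
0 2 3 3
2 2 0 2
3 3 3 3
k=9  3 0 3 0
1 3 0 2
2 3 3 0
0 3 3 3
2 2 0 2
3 3 3 3
k=10  3 1 3 0
2 0 2 2
3 2 1 2
1 2 2 0
2 3 1 3
3 3 3 3
k=11  3 1 3 0
2 0 2 2
3 2 1 2
1 3 2 0
2 3 1 3
3 3 3 3
k=12  3 1 3 0
2 0 2 2
3 3 2 2
3 2 0 2
0 3 1 1
1 2 2 1
k=13  3 1 3 0
2 0 2 2
3 3 2 2
3 3 0 2
0 3 1 1
1 2 2 1
k=14  3 1 3 0
3 1 2 2
1 1 3 2
1 3 1 2
2 0 2 1
1 3 2 1
k=15  3 1 3 0
3 1 2 2
1 2 3 2
2 0 2 2
2 1 2 1
1 3 2 1
k=16  3 1 3 0
3 1 2 2
1 2 3 2
2 1 2 2
2 1 2 1
1 3 2 1
k=17  3 1 3 0
3 1 2 2
1 2 3 2
2 2 2 2
2 1 2 1
1 3 2 1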